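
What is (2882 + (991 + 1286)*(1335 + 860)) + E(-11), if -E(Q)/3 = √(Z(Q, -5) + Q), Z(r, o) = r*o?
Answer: 5000897 - 6*√11 ≈ 5.0009e+6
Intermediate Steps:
Z(r, o) = o*r
E(Q) = -6*√(-Q) (E(Q) = -3*√(-5*Q + Q) = -3*2*√(-Q) = -6*√(-Q))
(2882 + (991 + 1286)*(1335 + 860)) + E(-11) = (2882 + (991 + 1286)*(1335 + 860)) - 6*√11 = (2882 + 2277*2195) - 6*√11 = (2882 + 4998015) - 6*√11 = 5000897 - 6*√11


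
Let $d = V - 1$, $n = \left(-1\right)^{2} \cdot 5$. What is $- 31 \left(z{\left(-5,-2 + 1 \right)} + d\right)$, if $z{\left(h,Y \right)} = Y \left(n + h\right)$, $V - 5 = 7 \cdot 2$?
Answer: $-558$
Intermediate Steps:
$V = 19$ ($V = 5 + 7 \cdot 2 = 5 + 14 = 19$)
$n = 5$ ($n = 1 \cdot 5 = 5$)
$z{\left(h,Y \right)} = Y \left(5 + h\right)$
$d = 18$ ($d = 19 - 1 = 18$)
$- 31 \left(z{\left(-5,-2 + 1 \right)} + d\right) = - 31 \left(\left(-2 + 1\right) \left(5 - 5\right) + 18\right) = - 31 \left(\left(-1\right) 0 + 18\right) = - 31 \left(0 + 18\right) = \left(-31\right) 18 = -558$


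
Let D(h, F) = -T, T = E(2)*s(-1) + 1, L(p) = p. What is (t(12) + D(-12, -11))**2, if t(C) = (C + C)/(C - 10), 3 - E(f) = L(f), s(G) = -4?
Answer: 225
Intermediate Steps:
E(f) = 3 - f
T = -3 (T = (3 - 1*2)*(-4) + 1 = (3 - 2)*(-4) + 1 = 1*(-4) + 1 = -4 + 1 = -3)
D(h, F) = 3 (D(h, F) = -1*(-3) = 3)
t(C) = 2*C/(-10 + C) (t(C) = (2*C)/(-10 + C) = 2*C/(-10 + C))
(t(12) + D(-12, -11))**2 = (2*12/(-10 + 12) + 3)**2 = (2*12/2 + 3)**2 = (2*12*(1/2) + 3)**2 = (12 + 3)**2 = 15**2 = 225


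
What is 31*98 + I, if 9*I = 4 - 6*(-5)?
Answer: 27376/9 ≈ 3041.8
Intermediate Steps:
I = 34/9 (I = (4 - 6*(-5))/9 = (4 + 30)/9 = (⅑)*34 = 34/9 ≈ 3.7778)
31*98 + I = 31*98 + 34/9 = 3038 + 34/9 = 27376/9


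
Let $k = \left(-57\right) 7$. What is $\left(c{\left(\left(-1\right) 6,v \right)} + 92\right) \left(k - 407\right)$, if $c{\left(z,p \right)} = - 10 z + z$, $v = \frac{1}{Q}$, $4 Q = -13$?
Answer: $-117676$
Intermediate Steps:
$Q = - \frac{13}{4}$ ($Q = \frac{1}{4} \left(-13\right) = - \frac{13}{4} \approx -3.25$)
$v = - \frac{4}{13}$ ($v = \frac{1}{- \frac{13}{4}} = - \frac{4}{13} \approx -0.30769$)
$k = -399$
$c{\left(z,p \right)} = - 9 z$
$\left(c{\left(\left(-1\right) 6,v \right)} + 92\right) \left(k - 407\right) = \left(- 9 \left(\left(-1\right) 6\right) + 92\right) \left(-399 - 407\right) = \left(\left(-9\right) \left(-6\right) + 92\right) \left(-806\right) = \left(54 + 92\right) \left(-806\right) = 146 \left(-806\right) = -117676$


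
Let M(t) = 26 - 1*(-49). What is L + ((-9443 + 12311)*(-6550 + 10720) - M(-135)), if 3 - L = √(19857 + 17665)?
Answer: 11959488 - √37522 ≈ 1.1959e+7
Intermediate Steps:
M(t) = 75 (M(t) = 26 + 49 = 75)
L = 3 - √37522 (L = 3 - √(19857 + 17665) = 3 - √37522 ≈ -190.71)
L + ((-9443 + 12311)*(-6550 + 10720) - M(-135)) = (3 - √37522) + ((-9443 + 12311)*(-6550 + 10720) - 1*75) = (3 - √37522) + (2868*4170 - 75) = (3 - √37522) + (11959560 - 75) = (3 - √37522) + 11959485 = 11959488 - √37522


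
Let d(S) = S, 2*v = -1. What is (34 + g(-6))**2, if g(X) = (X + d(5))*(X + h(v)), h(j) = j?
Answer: 6561/4 ≈ 1640.3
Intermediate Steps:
v = -1/2 (v = (1/2)*(-1) = -1/2 ≈ -0.50000)
g(X) = (5 + X)*(-1/2 + X) (g(X) = (X + 5)*(X - 1/2) = (5 + X)*(-1/2 + X))
(34 + g(-6))**2 = (34 + (-5/2 + (-6)**2 + (9/2)*(-6)))**2 = (34 + (-5/2 + 36 - 27))**2 = (34 + 13/2)**2 = (81/2)**2 = 6561/4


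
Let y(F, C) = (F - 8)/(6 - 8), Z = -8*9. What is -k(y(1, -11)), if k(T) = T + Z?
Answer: 137/2 ≈ 68.500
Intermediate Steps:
Z = -72
y(F, C) = 4 - F/2 (y(F, C) = (-8 + F)/(-2) = (-8 + F)*(-1/2) = 4 - F/2)
k(T) = -72 + T (k(T) = T - 72 = -72 + T)
-k(y(1, -11)) = -(-72 + (4 - 1/2*1)) = -(-72 + (4 - 1/2)) = -(-72 + 7/2) = -1*(-137/2) = 137/2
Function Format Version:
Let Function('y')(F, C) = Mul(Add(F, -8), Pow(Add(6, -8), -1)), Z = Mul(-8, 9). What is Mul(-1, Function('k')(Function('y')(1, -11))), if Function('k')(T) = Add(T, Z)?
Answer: Rational(137, 2) ≈ 68.500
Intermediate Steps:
Z = -72
Function('y')(F, C) = Add(4, Mul(Rational(-1, 2), F)) (Function('y')(F, C) = Mul(Add(-8, F), Pow(-2, -1)) = Mul(Add(-8, F), Rational(-1, 2)) = Add(4, Mul(Rational(-1, 2), F)))
Function('k')(T) = Add(-72, T) (Function('k')(T) = Add(T, -72) = Add(-72, T))
Mul(-1, Function('k')(Function('y')(1, -11))) = Mul(-1, Add(-72, Add(4, Mul(Rational(-1, 2), 1)))) = Mul(-1, Add(-72, Add(4, Rational(-1, 2)))) = Mul(-1, Add(-72, Rational(7, 2))) = Mul(-1, Rational(-137, 2)) = Rational(137, 2)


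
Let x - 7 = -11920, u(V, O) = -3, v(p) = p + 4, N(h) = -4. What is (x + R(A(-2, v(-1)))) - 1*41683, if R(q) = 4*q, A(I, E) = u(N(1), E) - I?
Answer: -53600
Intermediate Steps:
v(p) = 4 + p
x = -11913 (x = 7 - 11920 = -11913)
A(I, E) = -3 - I
(x + R(A(-2, v(-1)))) - 1*41683 = (-11913 + 4*(-3 - 1*(-2))) - 1*41683 = (-11913 + 4*(-3 + 2)) - 41683 = (-11913 + 4*(-1)) - 41683 = (-11913 - 4) - 41683 = -11917 - 41683 = -53600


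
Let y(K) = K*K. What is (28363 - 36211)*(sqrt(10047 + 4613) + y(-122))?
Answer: -116809632 - 15696*sqrt(3665) ≈ -1.1776e+8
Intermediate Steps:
y(K) = K**2
(28363 - 36211)*(sqrt(10047 + 4613) + y(-122)) = (28363 - 36211)*(sqrt(10047 + 4613) + (-122)**2) = -7848*(sqrt(14660) + 14884) = -7848*(2*sqrt(3665) + 14884) = -7848*(14884 + 2*sqrt(3665)) = -116809632 - 15696*sqrt(3665)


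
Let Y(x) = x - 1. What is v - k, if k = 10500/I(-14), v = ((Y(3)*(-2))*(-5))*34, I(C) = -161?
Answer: 17140/23 ≈ 745.22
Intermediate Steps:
Y(x) = -1 + x
v = 680 (v = (((-1 + 3)*(-2))*(-5))*34 = ((2*(-2))*(-5))*34 = -4*(-5)*34 = 20*34 = 680)
k = -1500/23 (k = 10500/(-161) = 10500*(-1/161) = -1500/23 ≈ -65.217)
v - k = 680 - 1*(-1500/23) = 680 + 1500/23 = 17140/23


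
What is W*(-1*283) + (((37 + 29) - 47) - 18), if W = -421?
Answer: 119144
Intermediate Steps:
W*(-1*283) + (((37 + 29) - 47) - 18) = -(-421)*283 + (((37 + 29) - 47) - 18) = -421*(-283) + ((66 - 47) - 18) = 119143 + (19 - 18) = 119143 + 1 = 119144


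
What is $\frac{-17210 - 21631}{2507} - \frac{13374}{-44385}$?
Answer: $- \frac{563476389}{37091065} \approx -15.192$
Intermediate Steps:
$\frac{-17210 - 21631}{2507} - \frac{13374}{-44385} = \left(-38841\right) \frac{1}{2507} - - \frac{4458}{14795} = - \frac{38841}{2507} + \frac{4458}{14795} = - \frac{563476389}{37091065}$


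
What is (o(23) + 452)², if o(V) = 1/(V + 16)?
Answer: 310781641/1521 ≈ 2.0433e+5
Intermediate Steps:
o(V) = 1/(16 + V)
(o(23) + 452)² = (1/(16 + 23) + 452)² = (1/39 + 452)² = (17629/39)² = 310781641/1521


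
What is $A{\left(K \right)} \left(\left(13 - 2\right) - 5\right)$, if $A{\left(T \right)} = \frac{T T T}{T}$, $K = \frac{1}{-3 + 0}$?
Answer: $\frac{2}{3} \approx 0.66667$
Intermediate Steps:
$K = - \frac{1}{3}$ ($K = \frac{1}{-3} = - \frac{1}{3} \approx -0.33333$)
$A{\left(T \right)} = T^{2}$ ($A{\left(T \right)} = \frac{T^{2} T}{T} = \frac{T^{3}}{T} = T^{2}$)
$A{\left(K \right)} \left(\left(13 - 2\right) - 5\right) = \left(- \frac{1}{3}\right)^{2} \left(\left(13 - 2\right) - 5\right) = \frac{11 - 5}{9} = \frac{1}{9} \cdot 6 = \frac{2}{3}$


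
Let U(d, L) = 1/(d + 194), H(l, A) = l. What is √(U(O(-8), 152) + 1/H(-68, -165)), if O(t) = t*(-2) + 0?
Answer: I*√126735/3570 ≈ 0.09972*I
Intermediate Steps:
O(t) = -2*t (O(t) = -2*t + 0 = -2*t)
U(d, L) = 1/(194 + d)
√(U(O(-8), 152) + 1/H(-68, -165)) = √(1/(194 - 2*(-8)) + 1/(-68)) = √(1/(194 + 16) - 1/68) = √(1/210 - 1/68) = √(-71/7140) = I*√126735/3570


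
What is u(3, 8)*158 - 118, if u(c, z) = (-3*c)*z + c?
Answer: -11020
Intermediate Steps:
u(c, z) = c - 3*c*z (u(c, z) = -3*c*z + c = c - 3*c*z)
u(3, 8)*158 - 118 = (3*(1 - 3*8))*158 - 118 = (3*(1 - 24))*158 - 118 = (3*(-23))*158 - 118 = -69*158 - 118 = -10902 - 118 = -11020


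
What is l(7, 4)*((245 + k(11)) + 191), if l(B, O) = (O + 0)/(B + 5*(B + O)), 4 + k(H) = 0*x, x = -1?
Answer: 864/31 ≈ 27.871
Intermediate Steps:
k(H) = -4 (k(H) = -4 + 0*(-1) = -4 + 0 = -4)
l(B, O) = O/(5*O + 6*B) (l(B, O) = O/(B + (5*B + 5*O)) = O/(5*O + 6*B))
l(7, 4)*((245 + k(11)) + 191) = (4/(5*4 + 6*7))*((245 - 4) + 191) = (4/(20 + 42))*(241 + 191) = (4/62)*432 = (4*(1/62))*432 = (2/31)*432 = 864/31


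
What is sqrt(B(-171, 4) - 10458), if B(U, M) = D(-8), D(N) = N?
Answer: I*sqrt(10466) ≈ 102.3*I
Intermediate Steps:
B(U, M) = -8
sqrt(B(-171, 4) - 10458) = sqrt(-8 - 10458) = sqrt(-10466) = I*sqrt(10466)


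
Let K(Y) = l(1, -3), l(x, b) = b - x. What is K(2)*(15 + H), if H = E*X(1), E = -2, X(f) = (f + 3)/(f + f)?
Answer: -44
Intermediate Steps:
X(f) = (3 + f)/(2*f) (X(f) = (3 + f)/((2*f)) = (3 + f)*(1/(2*f)) = (3 + f)/(2*f))
K(Y) = -4 (K(Y) = -3 - 1*1 = -3 - 1 = -4)
H = -4 (H = -(3 + 1)/1 = -4 ≈ -4.0000)
K(2)*(15 + H) = -4*(15 - 4) = -4*11 = -44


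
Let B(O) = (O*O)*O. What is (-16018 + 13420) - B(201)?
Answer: -8123199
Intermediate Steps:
B(O) = O³ (B(O) = O²*O = O³)
(-16018 + 13420) - B(201) = (-16018 + 13420) - 1*201³ = -2598 - 1*8120601 = -2598 - 8120601 = -8123199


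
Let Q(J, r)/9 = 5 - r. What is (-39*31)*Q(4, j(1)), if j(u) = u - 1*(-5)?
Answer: 10881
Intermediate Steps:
j(u) = 5 + u (j(u) = u + 5 = 5 + u)
Q(J, r) = 45 - 9*r (Q(J, r) = 9*(5 - r) = 45 - 9*r)
(-39*31)*Q(4, j(1)) = (-39*31)*(45 - 9*(5 + 1)) = -1209*(45 - 9*6) = -1209*(45 - 54) = -1209*(-9) = 10881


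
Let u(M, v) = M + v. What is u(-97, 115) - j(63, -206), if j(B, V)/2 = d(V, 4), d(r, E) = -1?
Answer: 20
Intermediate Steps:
j(B, V) = -2 (j(B, V) = 2*(-1) = -2)
u(-97, 115) - j(63, -206) = (-97 + 115) - 1*(-2) = 18 + 2 = 20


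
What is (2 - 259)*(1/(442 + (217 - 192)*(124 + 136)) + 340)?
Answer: -606592217/6942 ≈ -87380.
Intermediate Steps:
(2 - 259)*(1/(442 + (217 - 192)*(124 + 136)) + 340) = -257*(1/(442 + 25*260) + 340) = -257*(1/(442 + 6500) + 340) = -257*(1/6942 + 340) = -257*2360281/6942 = -606592217/6942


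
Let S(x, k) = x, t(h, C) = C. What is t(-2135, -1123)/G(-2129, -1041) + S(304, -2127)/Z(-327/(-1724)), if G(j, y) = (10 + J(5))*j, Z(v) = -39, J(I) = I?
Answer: -1073827/138385 ≈ -7.7597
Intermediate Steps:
G(j, y) = 15*j (G(j, y) = (10 + 5)*j = 15*j)
t(-2135, -1123)/G(-2129, -1041) + S(304, -2127)/Z(-327/(-1724)) = -1123/(15*(-2129)) + 304/(-39) = -1123/(-31935) + 304*(-1/39) = -1123*(-1/31935) - 304/39 = 1123/31935 - 304/39 = -1073827/138385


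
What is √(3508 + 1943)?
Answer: √5451 ≈ 73.831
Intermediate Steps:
√(3508 + 1943) = √5451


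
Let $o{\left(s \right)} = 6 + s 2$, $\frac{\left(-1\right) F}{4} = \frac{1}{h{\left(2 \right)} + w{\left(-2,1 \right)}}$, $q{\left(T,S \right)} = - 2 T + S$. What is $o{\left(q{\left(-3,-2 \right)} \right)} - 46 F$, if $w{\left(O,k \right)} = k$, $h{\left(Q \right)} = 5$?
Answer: $\frac{134}{3} \approx 44.667$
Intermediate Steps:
$q{\left(T,S \right)} = S - 2 T$
$F = - \frac{2}{3}$ ($F = - \frac{4}{5 + 1} = - \frac{4}{6} = \left(-4\right) \frac{1}{6} = - \frac{2}{3} \approx -0.66667$)
$o{\left(s \right)} = 6 + 2 s$
$o{\left(q{\left(-3,-2 \right)} \right)} - 46 F = \left(6 + 2 \left(-2 - -6\right)\right) - - \frac{92}{3} = \left(6 + 2 \left(-2 + 6\right)\right) + \frac{92}{3} = \left(6 + 2 \cdot 4\right) + \frac{92}{3} = \left(6 + 8\right) + \frac{92}{3} = 14 + \frac{92}{3} = \frac{134}{3}$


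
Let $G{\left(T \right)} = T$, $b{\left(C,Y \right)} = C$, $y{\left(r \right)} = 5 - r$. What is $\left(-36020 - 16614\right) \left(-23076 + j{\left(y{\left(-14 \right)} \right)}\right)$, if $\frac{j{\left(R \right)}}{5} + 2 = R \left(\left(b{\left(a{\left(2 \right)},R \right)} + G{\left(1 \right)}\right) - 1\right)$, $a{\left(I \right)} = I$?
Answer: $1205108064$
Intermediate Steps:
$j{\left(R \right)} = -10 + 10 R$ ($j{\left(R \right)} = -10 + 5 R \left(\left(2 + 1\right) - 1\right) = -10 + 5 R \left(3 - 1\right) = -10 + 5 R 2 = -10 + 5 \cdot 2 R = -10 + 10 R$)
$\left(-36020 - 16614\right) \left(-23076 + j{\left(y{\left(-14 \right)} \right)}\right) = \left(-36020 - 16614\right) \left(-23076 - \left(10 - 10 \left(5 - -14\right)\right)\right) = - 52634 \left(-23076 - \left(10 - 10 \left(5 + 14\right)\right)\right) = - 52634 \left(-23076 + \left(-10 + 10 \cdot 19\right)\right) = - 52634 \left(-23076 + \left(-10 + 190\right)\right) = - 52634 \left(-23076 + 180\right) = \left(-52634\right) \left(-22896\right) = 1205108064$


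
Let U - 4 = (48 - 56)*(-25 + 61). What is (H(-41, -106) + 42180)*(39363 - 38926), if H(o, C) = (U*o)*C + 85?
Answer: -520903563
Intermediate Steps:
U = -284 (U = 4 + (48 - 56)*(-25 + 61) = 4 - 8*36 = 4 - 288 = -284)
H(o, C) = 85 - 284*C*o (H(o, C) = (-284*o)*C + 85 = -284*C*o + 85 = 85 - 284*C*o)
(H(-41, -106) + 42180)*(39363 - 38926) = ((85 - 284*(-106)*(-41)) + 42180)*(39363 - 38926) = ((85 - 1234264) + 42180)*437 = (-1234179 + 42180)*437 = -1191999*437 = -520903563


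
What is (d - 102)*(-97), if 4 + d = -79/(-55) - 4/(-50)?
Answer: 2787101/275 ≈ 10135.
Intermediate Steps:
d = -683/275 (d = -4 + (-79/(-55) - 4/(-50)) = -4 + (-79*(-1/55) - 4*(-1/50)) = -4 + (79/55 + 2/25) = -4 + 417/275 = -683/275 ≈ -2.4836)
(d - 102)*(-97) = (-683/275 - 102)*(-97) = -28733/275*(-97) = 2787101/275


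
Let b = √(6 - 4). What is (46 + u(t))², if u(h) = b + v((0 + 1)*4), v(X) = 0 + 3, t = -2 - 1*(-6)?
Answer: (49 + √2)² ≈ 2541.6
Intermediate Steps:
t = 4 (t = -2 + 6 = 4)
v(X) = 3
b = √2 ≈ 1.4142
u(h) = 3 + √2 (u(h) = √2 + 3 = 3 + √2)
(46 + u(t))² = (46 + (3 + √2))² = (49 + √2)²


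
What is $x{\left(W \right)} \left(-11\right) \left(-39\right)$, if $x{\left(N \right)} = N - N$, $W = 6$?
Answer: $0$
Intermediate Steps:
$x{\left(N \right)} = 0$
$x{\left(W \right)} \left(-11\right) \left(-39\right) = 0 \left(-11\right) \left(-39\right) = 0 \left(-39\right) = 0$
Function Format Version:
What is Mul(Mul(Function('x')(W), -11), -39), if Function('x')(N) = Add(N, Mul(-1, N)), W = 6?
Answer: 0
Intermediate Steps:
Function('x')(N) = 0
Mul(Mul(Function('x')(W), -11), -39) = Mul(Mul(0, -11), -39) = Mul(0, -39) = 0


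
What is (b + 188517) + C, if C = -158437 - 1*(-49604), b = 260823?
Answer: 340507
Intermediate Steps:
C = -108833 (C = -158437 + 49604 = -108833)
(b + 188517) + C = (260823 + 188517) - 108833 = 449340 - 108833 = 340507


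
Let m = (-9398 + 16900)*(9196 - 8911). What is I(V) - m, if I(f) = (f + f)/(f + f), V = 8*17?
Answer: -2138069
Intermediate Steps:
V = 136
I(f) = 1 (I(f) = (2*f)/((2*f)) = (2*f)*(1/(2*f)) = 1)
m = 2138070 (m = 7502*285 = 2138070)
I(V) - m = 1 - 1*2138070 = 1 - 2138070 = -2138069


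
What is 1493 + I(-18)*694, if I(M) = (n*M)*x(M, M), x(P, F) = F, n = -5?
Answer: -1122787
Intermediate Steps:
I(M) = -5*M**2 (I(M) = (-5*M)*M = -5*M**2)
1493 + I(-18)*694 = 1493 - 5*(-18)**2*694 = 1493 - 5*324*694 = 1493 - 1620*694 = 1493 - 1124280 = -1122787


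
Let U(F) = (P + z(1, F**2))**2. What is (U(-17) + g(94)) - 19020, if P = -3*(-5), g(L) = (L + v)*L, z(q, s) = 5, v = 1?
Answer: -9690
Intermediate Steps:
g(L) = L*(1 + L) (g(L) = (L + 1)*L = (1 + L)*L = L*(1 + L))
P = 15
U(F) = 400 (U(F) = (15 + 5)**2 = 20**2 = 400)
(U(-17) + g(94)) - 19020 = (400 + 94*(1 + 94)) - 19020 = (400 + 94*95) - 19020 = (400 + 8930) - 19020 = 9330 - 19020 = -9690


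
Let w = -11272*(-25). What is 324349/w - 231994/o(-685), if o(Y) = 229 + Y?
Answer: 8190476543/16062600 ≈ 509.91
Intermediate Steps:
w = 281800
324349/w - 231994/o(-685) = 324349/281800 - 231994/(229 - 685) = 324349*(1/281800) - 231994/(-456) = 324349/281800 - 231994*(-1/456) = 324349/281800 + 115997/228 = 8190476543/16062600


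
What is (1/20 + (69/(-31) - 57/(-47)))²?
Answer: 787531969/849139600 ≈ 0.92745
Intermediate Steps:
(1/20 + (69/(-31) - 57/(-47)))² = (1/20 + (69*(-1/31) - 57*(-1/47)))² = (1/20 + (-69/31 + 57/47))² = (1/20 - 1476/1457)² = (-28063/29140)² = 787531969/849139600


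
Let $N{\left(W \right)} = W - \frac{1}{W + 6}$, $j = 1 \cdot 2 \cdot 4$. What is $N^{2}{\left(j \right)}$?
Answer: $\frac{12321}{196} \approx 62.862$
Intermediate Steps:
$j = 8$ ($j = 2 \cdot 4 = 8$)
$N{\left(W \right)} = W - \frac{1}{6 + W}$
$N^{2}{\left(j \right)} = \left(\frac{-1 + 8^{2} + 6 \cdot 8}{6 + 8}\right)^{2} = \left(\frac{-1 + 64 + 48}{14}\right)^{2} = \left(\frac{1}{14} \cdot 111\right)^{2} = \left(\frac{111}{14}\right)^{2} = \frac{12321}{196}$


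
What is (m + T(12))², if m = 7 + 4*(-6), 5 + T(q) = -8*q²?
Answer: 1378276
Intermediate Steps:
T(q) = -5 - 8*q²
m = -17 (m = 7 - 24 = -17)
(m + T(12))² = (-17 + (-5 - 8*12²))² = (-17 + (-5 - 8*144))² = (-17 + (-5 - 1152))² = (-17 - 1157)² = (-1174)² = 1378276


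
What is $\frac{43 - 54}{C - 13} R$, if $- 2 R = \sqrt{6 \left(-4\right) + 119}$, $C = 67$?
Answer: $\frac{11 \sqrt{95}}{108} \approx 0.99273$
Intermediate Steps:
$R = - \frac{\sqrt{95}}{2}$ ($R = - \frac{\sqrt{6 \left(-4\right) + 119}}{2} = - \frac{\sqrt{-24 + 119}}{2} = - \frac{\sqrt{95}}{2} \approx -4.8734$)
$\frac{43 - 54}{C - 13} R = \frac{43 - 54}{67 - 13} \left(- \frac{\sqrt{95}}{2}\right) = - \frac{11}{54} \left(- \frac{\sqrt{95}}{2}\right) = \left(-11\right) \frac{1}{54} \left(- \frac{\sqrt{95}}{2}\right) = - \frac{11 \left(- \frac{\sqrt{95}}{2}\right)}{54} = \frac{11 \sqrt{95}}{108}$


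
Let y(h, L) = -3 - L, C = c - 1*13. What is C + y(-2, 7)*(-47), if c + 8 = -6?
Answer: 443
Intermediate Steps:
c = -14 (c = -8 - 6 = -14)
C = -27 (C = -14 - 1*13 = -14 - 13 = -27)
C + y(-2, 7)*(-47) = -27 + (-3 - 1*7)*(-47) = -27 + (-3 - 7)*(-47) = -27 - 10*(-47) = -27 + 470 = 443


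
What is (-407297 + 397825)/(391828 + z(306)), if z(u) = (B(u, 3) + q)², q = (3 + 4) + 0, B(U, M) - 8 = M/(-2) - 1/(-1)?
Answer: -37888/1568153 ≈ -0.024161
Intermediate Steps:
B(U, M) = 9 - M/2 (B(U, M) = 8 + (M/(-2) - 1/(-1)) = 8 + (M*(-½) - 1*(-1)) = 8 + (-M/2 + 1) = 8 + (1 - M/2) = 9 - M/2)
q = 7 (q = 7 + 0 = 7)
z(u) = 841/4 (z(u) = ((9 - ½*3) + 7)² = ((9 - 3/2) + 7)² = (15/2 + 7)² = (29/2)² = 841/4)
(-407297 + 397825)/(391828 + z(306)) = (-407297 + 397825)/(391828 + 841/4) = -9472/1568153/4 = -9472*4/1568153 = -37888/1568153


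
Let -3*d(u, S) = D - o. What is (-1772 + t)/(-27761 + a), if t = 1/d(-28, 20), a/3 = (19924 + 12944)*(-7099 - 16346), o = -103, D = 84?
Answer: 331367/432306327167 ≈ 7.6651e-7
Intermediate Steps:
a = -2311770780 (a = 3*((19924 + 12944)*(-7099 - 16346)) = 3*(32868*(-23445)) = 3*(-770590260) = -2311770780)
d(u, S) = -187/3 (d(u, S) = -(84 - 1*(-103))/3 = -(84 + 103)/3 = -⅓*187 = -187/3)
t = -3/187 (t = 1/(-187/3) = -3/187 ≈ -0.016043)
(-1772 + t)/(-27761 + a) = (-1772 - 3/187)/(-27761 - 2311770780) = -331367/187/(-2311798541) = -331367/187*(-1/2311798541) = 331367/432306327167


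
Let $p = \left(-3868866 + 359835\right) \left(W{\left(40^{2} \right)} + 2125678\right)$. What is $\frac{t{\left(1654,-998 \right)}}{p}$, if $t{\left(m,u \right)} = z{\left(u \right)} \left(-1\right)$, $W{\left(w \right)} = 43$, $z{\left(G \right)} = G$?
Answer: $- \frac{998}{7459220886351} \approx -1.3379 \cdot 10^{-10}$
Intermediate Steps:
$t{\left(m,u \right)} = - u$ ($t{\left(m,u \right)} = u \left(-1\right) = - u$)
$p = -7459220886351$ ($p = \left(-3868866 + 359835\right) \left(43 + 2125678\right) = \left(-3509031\right) 2125721 = -7459220886351$)
$\frac{t{\left(1654,-998 \right)}}{p} = \frac{\left(-1\right) \left(-998\right)}{-7459220886351} = 998 \left(- \frac{1}{7459220886351}\right) = - \frac{998}{7459220886351}$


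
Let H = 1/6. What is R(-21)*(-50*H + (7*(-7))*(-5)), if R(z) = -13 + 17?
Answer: 2840/3 ≈ 946.67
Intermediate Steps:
R(z) = 4
H = ⅙ ≈ 0.16667
R(-21)*(-50*H + (7*(-7))*(-5)) = 4*(-50*⅙ + (7*(-7))*(-5)) = 4*(-25/3 - 49*(-5)) = 4*(-25/3 + 245) = 4*(710/3) = 2840/3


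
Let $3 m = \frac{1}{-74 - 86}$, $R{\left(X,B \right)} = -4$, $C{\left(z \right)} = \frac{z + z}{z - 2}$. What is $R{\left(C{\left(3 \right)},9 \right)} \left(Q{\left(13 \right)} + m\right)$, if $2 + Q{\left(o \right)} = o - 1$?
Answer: $- \frac{4799}{120} \approx -39.992$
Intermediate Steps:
$C{\left(z \right)} = \frac{2 z}{-2 + z}$
$Q{\left(o \right)} = -3 + o$ ($Q{\left(o \right)} = -2 + \left(o - 1\right) = -2 + \left(-1 + o\right) = -3 + o$)
$m = - \frac{1}{480}$ ($m = \frac{1}{3 \left(-74 - 86\right)} = \frac{1}{3 \left(-160\right)} = \frac{1}{3} \left(- \frac{1}{160}\right) = - \frac{1}{480} \approx -0.0020833$)
$R{\left(C{\left(3 \right)},9 \right)} \left(Q{\left(13 \right)} + m\right) = - 4 \left(\left(-3 + 13\right) - \frac{1}{480}\right) = - 4 \left(10 - \frac{1}{480}\right) = \left(-4\right) \frac{4799}{480} = - \frac{4799}{120}$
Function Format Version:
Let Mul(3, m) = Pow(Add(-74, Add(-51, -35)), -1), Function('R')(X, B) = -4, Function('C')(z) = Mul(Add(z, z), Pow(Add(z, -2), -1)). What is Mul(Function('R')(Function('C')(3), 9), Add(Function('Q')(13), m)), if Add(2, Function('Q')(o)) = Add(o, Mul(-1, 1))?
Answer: Rational(-4799, 120) ≈ -39.992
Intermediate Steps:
Function('C')(z) = Mul(2, z, Pow(Add(-2, z), -1)) (Function('C')(z) = Mul(Mul(2, z), Pow(Add(-2, z), -1)) = Mul(2, z, Pow(Add(-2, z), -1)))
Function('Q')(o) = Add(-3, o) (Function('Q')(o) = Add(-2, Add(o, Mul(-1, 1))) = Add(-2, Add(o, -1)) = Add(-2, Add(-1, o)) = Add(-3, o))
m = Rational(-1, 480) (m = Mul(Rational(1, 3), Pow(Add(-74, Add(-51, -35)), -1)) = Mul(Rational(1, 3), Pow(Add(-74, -86), -1)) = Mul(Rational(1, 3), Pow(-160, -1)) = Mul(Rational(1, 3), Rational(-1, 160)) = Rational(-1, 480) ≈ -0.0020833)
Mul(Function('R')(Function('C')(3), 9), Add(Function('Q')(13), m)) = Mul(-4, Add(Add(-3, 13), Rational(-1, 480))) = Mul(-4, Add(10, Rational(-1, 480))) = Mul(-4, Rational(4799, 480)) = Rational(-4799, 120)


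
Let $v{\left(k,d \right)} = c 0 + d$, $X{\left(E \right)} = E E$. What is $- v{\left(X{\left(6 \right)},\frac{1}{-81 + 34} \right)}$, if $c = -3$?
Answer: $\frac{1}{47} \approx 0.021277$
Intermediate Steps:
$X{\left(E \right)} = E^{2}$
$v{\left(k,d \right)} = d$ ($v{\left(k,d \right)} = \left(-3\right) 0 + d = 0 + d = d$)
$- v{\left(X{\left(6 \right)},\frac{1}{-81 + 34} \right)} = - \frac{1}{-81 + 34} = - \frac{1}{-47} = \left(-1\right) \left(- \frac{1}{47}\right) = \frac{1}{47}$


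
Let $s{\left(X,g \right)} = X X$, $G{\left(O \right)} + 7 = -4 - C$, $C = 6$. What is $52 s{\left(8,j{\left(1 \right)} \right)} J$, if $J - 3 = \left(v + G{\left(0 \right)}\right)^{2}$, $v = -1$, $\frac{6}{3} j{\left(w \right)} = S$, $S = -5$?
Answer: $1088256$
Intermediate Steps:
$j{\left(w \right)} = - \frac{5}{2}$ ($j{\left(w \right)} = \frac{1}{2} \left(-5\right) = - \frac{5}{2}$)
$G{\left(O \right)} = -17$ ($G{\left(O \right)} = -7 - 10 = -17$)
$J = 327$ ($J = 3 + \left(-1 - 17\right)^{2} = 3 + \left(-18\right)^{2} = 3 + 324 = 327$)
$s{\left(X,g \right)} = X^{2}$
$52 s{\left(8,j{\left(1 \right)} \right)} J = 52 \cdot 8^{2} \cdot 327 = 52 \cdot 64 \cdot 327 = 3328 \cdot 327 = 1088256$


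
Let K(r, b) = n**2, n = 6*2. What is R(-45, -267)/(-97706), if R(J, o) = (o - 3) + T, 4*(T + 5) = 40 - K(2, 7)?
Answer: 43/13958 ≈ 0.0030807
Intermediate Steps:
n = 12
K(r, b) = 144 (K(r, b) = 12**2 = 144)
T = -31 (T = -5 + (40 - 1*144)/4 = -5 + (40 - 144)/4 = -5 + (1/4)*(-104) = -5 - 26 = -31)
R(J, o) = -34 + o (R(J, o) = (o - 3) - 31 = (-3 + o) - 31 = -34 + o)
R(-45, -267)/(-97706) = (-34 - 267)/(-97706) = -301*(-1/97706) = 43/13958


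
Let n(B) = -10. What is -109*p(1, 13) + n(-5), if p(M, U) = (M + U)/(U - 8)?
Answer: -1576/5 ≈ -315.20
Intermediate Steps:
p(M, U) = (M + U)/(-8 + U)
-109*p(1, 13) + n(-5) = -109*(1 + 13)/(-8 + 13) - 10 = -109*14/5 - 10 = -1526/5 - 10 = -1576/5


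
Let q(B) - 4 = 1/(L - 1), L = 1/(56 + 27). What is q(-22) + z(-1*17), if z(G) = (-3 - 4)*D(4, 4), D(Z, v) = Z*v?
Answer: -8939/82 ≈ -109.01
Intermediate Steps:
L = 1/83 ≈ 0.012048
z(G) = -112 (z(G) = (-3 - 4)*(4*4) = -7*16 = -112)
q(B) = 245/82 (q(B) = 4 + 1/(1/83 - 1) = 4 + 1/(-82/83) = 4 - 83/82 = 245/82)
q(-22) + z(-1*17) = 245/82 - 112 = -8939/82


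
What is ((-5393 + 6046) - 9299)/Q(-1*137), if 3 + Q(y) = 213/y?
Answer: 197417/104 ≈ 1898.2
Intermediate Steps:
Q(y) = -3 + 213/y
((-5393 + 6046) - 9299)/Q(-1*137) = ((-5393 + 6046) - 9299)/(-3 + 213/((-1*137))) = (653 - 9299)/(-3 + 213/(-137)) = -8646/(-3 + 213*(-1/137)) = -8646/(-3 - 213/137) = -8646/(-624/137) = -8646*(-137/624) = 197417/104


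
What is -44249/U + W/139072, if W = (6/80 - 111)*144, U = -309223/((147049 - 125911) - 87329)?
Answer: -1018327279355179/107510652640 ≈ -9471.9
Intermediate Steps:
U = 309223/66191 (U = -309223/(21138 - 87329) = -309223/(-66191) = -309223*(-1/66191) = 309223/66191 ≈ 4.6717)
W = -79866/5 (W = (6*(1/80) - 111)*144 = (3/40 - 111)*144 = -4437/40*144 = -79866/5 ≈ -15973.)
-44249/U + W/139072 = -44249/309223/66191 - 79866/5/139072 = -44249*66191/309223 - 79866/5*1/139072 = -2928885559/309223 - 39933/347680 = -1018327279355179/107510652640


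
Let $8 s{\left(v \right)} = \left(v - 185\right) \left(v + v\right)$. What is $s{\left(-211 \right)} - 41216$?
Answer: $-20327$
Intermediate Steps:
$s{\left(v \right)} = \frac{v \left(-185 + v\right)}{4}$ ($s{\left(v \right)} = \frac{\left(v - 185\right) \left(v + v\right)}{8} = \frac{\left(-185 + v\right) 2 v}{8} = \frac{2 v \left(-185 + v\right)}{8} = \frac{v \left(-185 + v\right)}{4}$)
$s{\left(-211 \right)} - 41216 = \frac{1}{4} \left(-211\right) \left(-185 - 211\right) - 41216 = \frac{1}{4} \left(-211\right) \left(-396\right) - 41216 = 20889 - 41216 = -20327$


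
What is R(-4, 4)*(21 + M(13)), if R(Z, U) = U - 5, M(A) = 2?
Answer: -23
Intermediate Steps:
R(Z, U) = -5 + U
R(-4, 4)*(21 + M(13)) = (-5 + 4)*(21 + 2) = -1*23 = -23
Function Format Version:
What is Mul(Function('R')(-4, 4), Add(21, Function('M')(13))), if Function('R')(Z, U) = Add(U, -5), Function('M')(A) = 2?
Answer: -23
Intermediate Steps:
Function('R')(Z, U) = Add(-5, U)
Mul(Function('R')(-4, 4), Add(21, Function('M')(13))) = Mul(Add(-5, 4), Add(21, 2)) = Mul(-1, 23) = -23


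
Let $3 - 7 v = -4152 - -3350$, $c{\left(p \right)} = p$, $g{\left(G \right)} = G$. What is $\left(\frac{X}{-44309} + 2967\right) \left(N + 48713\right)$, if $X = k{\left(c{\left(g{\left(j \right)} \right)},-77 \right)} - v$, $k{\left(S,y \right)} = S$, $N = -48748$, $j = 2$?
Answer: $- \frac{4601272060}{44309} \approx -1.0385 \cdot 10^{5}$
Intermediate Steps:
$v = 115$ ($v = \frac{3}{7} - \frac{-4152 - -3350}{7} = \frac{3}{7} - \frac{-4152 + 3350}{7} = \frac{3}{7} - - \frac{802}{7} = \frac{3}{7} + \frac{802}{7} = 115$)
$X = -113$ ($X = 2 - 115 = -113$)
$\left(\frac{X}{-44309} + 2967\right) \left(N + 48713\right) = \left(- \frac{113}{-44309} + 2967\right) \left(-48748 + 48713\right) = \left(\left(-113\right) \left(- \frac{1}{44309}\right) + 2967\right) \left(-35\right) = \left(\frac{113}{44309} + 2967\right) \left(-35\right) = \frac{131464916}{44309} \left(-35\right) = - \frac{4601272060}{44309}$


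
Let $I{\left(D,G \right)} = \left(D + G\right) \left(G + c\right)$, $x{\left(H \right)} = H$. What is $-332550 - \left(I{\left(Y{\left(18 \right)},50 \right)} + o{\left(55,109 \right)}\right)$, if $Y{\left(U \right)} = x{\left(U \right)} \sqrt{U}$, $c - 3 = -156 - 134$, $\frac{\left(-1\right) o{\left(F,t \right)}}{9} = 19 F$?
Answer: $-311295 + 12798 \sqrt{2} \approx -2.932 \cdot 10^{5}$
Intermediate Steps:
$o{\left(F,t \right)} = - 171 F$ ($o{\left(F,t \right)} = - 9 \cdot 19 F = - 171 F$)
$c = -287$ ($c = 3 - 290 = -287$)
$Y{\left(U \right)} = U^{\frac{3}{2}}$ ($Y{\left(U \right)} = U \sqrt{U} = U^{\frac{3}{2}}$)
$I{\left(D,G \right)} = \left(-287 + G\right) \left(D + G\right)$ ($I{\left(D,G \right)} = \left(D + G\right) \left(G - 287\right) = \left(D + G\right) \left(-287 + G\right) = \left(-287 + G\right) \left(D + G\right)$)
$-332550 - \left(I{\left(Y{\left(18 \right)},50 \right)} + o{\left(55,109 \right)}\right) = -332550 - \left(\left(50^{2} - 287 \cdot 18^{\frac{3}{2}} - 14350 + 18^{\frac{3}{2}} \cdot 50\right) - 9405\right) = -332550 - \left(\left(2500 - 287 \cdot 54 \sqrt{2} - 14350 + 54 \sqrt{2} \cdot 50\right) - 9405\right) = -332550 - \left(\left(2500 - 15498 \sqrt{2} - 14350 + 2700 \sqrt{2}\right) - 9405\right) = -332550 - \left(\left(-11850 - 12798 \sqrt{2}\right) - 9405\right) = -332550 - \left(-21255 - 12798 \sqrt{2}\right) = -332550 + \left(21255 + 12798 \sqrt{2}\right) = -311295 + 12798 \sqrt{2}$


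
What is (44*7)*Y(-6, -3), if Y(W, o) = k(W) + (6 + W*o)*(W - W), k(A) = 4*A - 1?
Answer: -7700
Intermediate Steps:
k(A) = -1 + 4*A
Y(W, o) = -1 + 4*W (Y(W, o) = (-1 + 4*W) + (6 + W*o)*(W - W) = (-1 + 4*W) + (6 + W*o)*0 = (-1 + 4*W) + 0 = -1 + 4*W)
(44*7)*Y(-6, -3) = (44*7)*(-1 + 4*(-6)) = 308*(-1 - 24) = 308*(-25) = -7700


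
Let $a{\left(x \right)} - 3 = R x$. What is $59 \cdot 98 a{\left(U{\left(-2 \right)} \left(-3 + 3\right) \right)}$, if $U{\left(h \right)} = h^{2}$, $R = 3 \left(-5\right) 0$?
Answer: $17346$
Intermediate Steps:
$R = 0$ ($R = \left(-15\right) 0 = 0$)
$a{\left(x \right)} = 3$ ($a{\left(x \right)} = 3 + 0 x = 3 + 0 = 3$)
$59 \cdot 98 a{\left(U{\left(-2 \right)} \left(-3 + 3\right) \right)} = 59 \cdot 98 \cdot 3 = 5782 \cdot 3 = 17346$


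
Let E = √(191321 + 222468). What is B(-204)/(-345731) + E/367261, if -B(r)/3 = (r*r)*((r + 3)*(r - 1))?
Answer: 5144361840/345731 + √413789/367261 ≈ 14880.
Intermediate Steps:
E = √413789 ≈ 643.26
B(r) = -3*r²*(-1 + r)*(3 + r) (B(r) = -3*r*r*(r + 3)*(r - 1) = -3*r²*(3 + r)*(-1 + r) = -3*r²*(-1 + r)*(3 + r))
B(-204)/(-345731) + E/367261 = (3*(-204)²*(3 - 1*(-204)² - 2*(-204)))/(-345731) + √413789/367261 = (3*41616*(3 - 1*41616 + 408))*(-1/345731) + √413789*(1/367261) = (3*41616*(3 - 41616 + 408))*(-1/345731) + √413789/367261 = (3*41616*(-41205))*(-1/345731) + √413789/367261 = -5144361840*(-1/345731) + √413789/367261 = 5144361840/345731 + √413789/367261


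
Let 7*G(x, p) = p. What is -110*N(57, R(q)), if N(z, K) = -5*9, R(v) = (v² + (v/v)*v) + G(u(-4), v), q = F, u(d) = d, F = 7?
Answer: 4950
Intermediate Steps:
G(x, p) = p/7
q = 7
R(v) = v² + 8*v/7 (R(v) = (v² + (v/v)*v) + v/7 = (v² + 1*v) + v/7 = (v² + v) + v/7 = (v + v²) + v/7 = v² + 8*v/7)
N(z, K) = -45
-110*N(57, R(q)) = -110*(-45) = 4950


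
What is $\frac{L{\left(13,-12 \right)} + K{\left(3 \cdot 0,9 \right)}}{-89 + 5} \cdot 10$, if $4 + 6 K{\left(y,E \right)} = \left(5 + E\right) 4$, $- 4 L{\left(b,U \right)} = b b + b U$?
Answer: $- \frac{325}{504} \approx -0.64484$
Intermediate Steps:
$L{\left(b,U \right)} = - \frac{b^{2}}{4} - \frac{U b}{4}$ ($L{\left(b,U \right)} = - \frac{b b + b U}{4} = - \frac{b^{2} + U b}{4} = - \frac{b^{2}}{4} - \frac{U b}{4}$)
$K{\left(y,E \right)} = \frac{8}{3} + \frac{2 E}{3}$ ($K{\left(y,E \right)} = - \frac{2}{3} + \frac{\left(5 + E\right) 4}{6} = - \frac{2}{3} + \frac{20 + 4 E}{6} = - \frac{2}{3} + \left(\frac{10}{3} + \frac{2 E}{3}\right) = \frac{8}{3} + \frac{2 E}{3}$)
$\frac{L{\left(13,-12 \right)} + K{\left(3 \cdot 0,9 \right)}}{-89 + 5} \cdot 10 = \frac{\left(- \frac{1}{4}\right) 13 \left(-12 + 13\right) + \left(\frac{8}{3} + \frac{2}{3} \cdot 9\right)}{-89 + 5} \cdot 10 = \frac{\left(- \frac{1}{4}\right) 13 \cdot 1 + \left(\frac{8}{3} + 6\right)}{-84} \cdot 10 = \left(- \frac{13}{4} + \frac{26}{3}\right) \left(- \frac{1}{84}\right) 10 = \frac{65}{12} \left(- \frac{1}{84}\right) 10 = \left(- \frac{65}{1008}\right) 10 = - \frac{325}{504}$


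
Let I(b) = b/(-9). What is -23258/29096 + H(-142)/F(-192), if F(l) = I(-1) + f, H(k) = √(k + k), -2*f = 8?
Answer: -11629/14548 - 18*I*√71/35 ≈ -0.79935 - 4.3335*I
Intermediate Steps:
f = -4 (f = -½*8 = -4)
H(k) = √2*√k (H(k) = √(2*k) = √2*√k)
I(b) = -b/9 (I(b) = b*(-⅑) = -b/9)
F(l) = -35/9 (F(l) = -⅑*(-1) - 4 = ⅑ - 4 = -35/9)
-23258/29096 + H(-142)/F(-192) = -23258/29096 + (√2*√(-142))/(-35/9) = -23258*1/29096 + (√2*(I*√142))*(-9/35) = -11629/14548 + (2*I*√71)*(-9/35) = -11629/14548 - 18*I*√71/35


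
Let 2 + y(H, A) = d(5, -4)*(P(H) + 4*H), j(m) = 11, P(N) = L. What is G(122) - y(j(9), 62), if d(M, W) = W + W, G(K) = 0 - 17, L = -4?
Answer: 305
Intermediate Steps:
P(N) = -4
G(K) = -17
d(M, W) = 2*W
y(H, A) = 30 - 32*H (y(H, A) = -2 + (2*(-4))*(-4 + 4*H) = -2 - 8*(-4 + 4*H) = -2 + (32 - 32*H) = 30 - 32*H)
G(122) - y(j(9), 62) = -17 - (30 - 32*11) = -17 - (30 - 352) = -17 - 1*(-322) = -17 + 322 = 305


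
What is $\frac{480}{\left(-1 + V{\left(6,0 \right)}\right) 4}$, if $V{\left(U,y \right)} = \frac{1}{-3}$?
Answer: $-90$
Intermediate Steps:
$V{\left(U,y \right)} = - \frac{1}{3}$
$\frac{480}{\left(-1 + V{\left(6,0 \right)}\right) 4} = \frac{480}{\left(-1 - \frac{1}{3}\right) 4} = \frac{480}{\left(- \frac{4}{3}\right) 4} = \frac{480}{- \frac{16}{3}} = 480 \left(- \frac{3}{16}\right) = -90$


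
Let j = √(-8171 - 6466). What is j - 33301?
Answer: -33301 + I*√14637 ≈ -33301.0 + 120.98*I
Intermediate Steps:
j = I*√14637 (j = √(-14637) = I*√14637 ≈ 120.98*I)
j - 33301 = I*√14637 - 33301 = -33301 + I*√14637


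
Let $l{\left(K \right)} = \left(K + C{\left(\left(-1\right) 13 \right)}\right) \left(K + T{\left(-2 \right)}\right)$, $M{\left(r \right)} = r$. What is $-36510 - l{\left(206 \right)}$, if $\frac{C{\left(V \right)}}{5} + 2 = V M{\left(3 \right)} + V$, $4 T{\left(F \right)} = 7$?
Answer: $-23214$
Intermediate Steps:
$T{\left(F \right)} = \frac{7}{4}$ ($T{\left(F \right)} = \frac{1}{4} \cdot 7 = \frac{7}{4}$)
$C{\left(V \right)} = -10 + 20 V$ ($C{\left(V \right)} = -10 + 5 \left(V 3 + V\right) = -10 + 5 \left(3 V + V\right) = -10 + 5 \cdot 4 V = -10 + 20 V$)
$l{\left(K \right)} = \left(-270 + K\right) \left(\frac{7}{4} + K\right)$ ($l{\left(K \right)} = \left(K + \left(-10 + 20 \left(\left(-1\right) 13\right)\right)\right) \left(K + \frac{7}{4}\right) = \left(K + \left(-10 + 20 \left(-13\right)\right)\right) \left(\frac{7}{4} + K\right) = \left(K - 270\right) \left(\frac{7}{4} + K\right) = \left(-270 + K\right) \left(\frac{7}{4} + K\right)$)
$-36510 - l{\left(206 \right)} = -36510 - \left(- \frac{945}{2} + 206^{2} - \frac{110519}{2}\right) = -36510 - \left(- \frac{945}{2} + 42436 - \frac{110519}{2}\right) = -36510 - -13296 = -36510 + 13296 = -23214$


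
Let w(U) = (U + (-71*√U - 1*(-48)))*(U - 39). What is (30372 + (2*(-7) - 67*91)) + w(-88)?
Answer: 29341 + 18034*I*√22 ≈ 29341.0 + 84587.0*I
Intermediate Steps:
w(U) = (-39 + U)*(48 + U - 71*√U) (w(U) = (U + (-71*√U + 48))*(-39 + U) = (U + (48 - 71*√U))*(-39 + U) = (48 + U - 71*√U)*(-39 + U) = (-39 + U)*(48 + U - 71*√U))
(30372 + (2*(-7) - 67*91)) + w(-88) = (30372 + (2*(-7) - 67*91)) + (-1872 + (-88)² - (-12496)*I*√22 + 9*(-88) + 2769*√(-88)) = (30372 + (-14 - 6097)) + (-1872 + 7744 - (-12496)*I*√22 - 792 + 2769*(2*I*√22)) = (30372 - 6111) + (-1872 + 7744 + 12496*I*√22 - 792 + 5538*I*√22) = 24261 + (5080 + 18034*I*√22) = 29341 + 18034*I*√22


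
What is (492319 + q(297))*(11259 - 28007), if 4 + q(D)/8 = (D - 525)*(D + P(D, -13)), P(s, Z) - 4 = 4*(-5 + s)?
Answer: 36630706412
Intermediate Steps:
P(s, Z) = -16 + 4*s (P(s, Z) = 4 + 4*(-5 + s) = 4 + (-20 + 4*s) = -16 + 4*s)
q(D) = -32 + 8*(-525 + D)*(-16 + 5*D) (q(D) = -32 + 8*((D - 525)*(D + (-16 + 4*D))) = -32 + 8*((-525 + D)*(-16 + 5*D)) = -32 + 8*(-525 + D)*(-16 + 5*D))
(492319 + q(297))*(11259 - 28007) = (492319 + (67168 - 21128*297 + 40*297²))*(11259 - 28007) = (492319 + (67168 - 6275016 + 40*88209))*(-16748) = (492319 + (67168 - 6275016 + 3528360))*(-16748) = (492319 - 2679488)*(-16748) = -2187169*(-16748) = 36630706412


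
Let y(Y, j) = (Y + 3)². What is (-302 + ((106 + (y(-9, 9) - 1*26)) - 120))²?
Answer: 93636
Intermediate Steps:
y(Y, j) = (3 + Y)²
(-302 + ((106 + (y(-9, 9) - 1*26)) - 120))² = (-302 + ((106 + ((3 - 9)² - 1*26)) - 120))² = (-302 + ((106 + ((-6)² - 26)) - 120))² = (-302 + ((106 + (36 - 26)) - 120))² = (-302 + ((106 + 10) - 120))² = (-302 + (116 - 120))² = (-302 - 4)² = (-306)² = 93636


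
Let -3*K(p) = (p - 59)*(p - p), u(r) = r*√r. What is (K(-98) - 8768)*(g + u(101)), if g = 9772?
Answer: -85680896 - 885568*√101 ≈ -9.4581e+7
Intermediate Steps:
u(r) = r^(3/2)
K(p) = 0 (K(p) = -(p - 59)*(p - p)/3 = -(-59 + p)*0/3 = -⅓*0 = 0)
(K(-98) - 8768)*(g + u(101)) = (0 - 8768)*(9772 + 101^(3/2)) = -8768*(9772 + 101*√101) = -85680896 - 885568*√101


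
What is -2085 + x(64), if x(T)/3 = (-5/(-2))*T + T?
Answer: -1413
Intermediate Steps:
x(T) = 21*T/2 (x(T) = 3*((-5/(-2))*T + T) = 3*((-5*(-½))*T + T) = 3*(5*T/2 + T) = 3*(7*T/2) = 21*T/2)
-2085 + x(64) = -2085 + (21/2)*64 = -2085 + 672 = -1413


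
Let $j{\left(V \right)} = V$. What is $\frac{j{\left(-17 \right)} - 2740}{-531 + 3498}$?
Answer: $- \frac{919}{989} \approx -0.92922$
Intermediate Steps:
$\frac{j{\left(-17 \right)} - 2740}{-531 + 3498} = \frac{-17 - 2740}{-531 + 3498} = - \frac{2757}{2967} = \left(-2757\right) \frac{1}{2967} = - \frac{919}{989}$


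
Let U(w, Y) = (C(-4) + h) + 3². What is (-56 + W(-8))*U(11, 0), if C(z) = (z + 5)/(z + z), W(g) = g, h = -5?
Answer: -248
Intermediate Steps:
C(z) = (5 + z)/(2*z) (C(z) = (5 + z)/((2*z)) = (5 + z)*(1/(2*z)) = (5 + z)/(2*z))
U(w, Y) = 31/8 (U(w, Y) = ((½)*(5 - 4)/(-4) - 5) + 3² = ((½)*(-¼)*1 - 5) + 9 = (-⅛ - 5) + 9 = -41/8 + 9 = 31/8)
(-56 + W(-8))*U(11, 0) = (-56 - 8)*(31/8) = -64*31/8 = -248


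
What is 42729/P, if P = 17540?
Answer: 42729/17540 ≈ 2.4361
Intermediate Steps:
42729/P = 42729/17540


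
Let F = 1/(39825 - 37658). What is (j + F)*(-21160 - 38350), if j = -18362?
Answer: 215266350730/197 ≈ 1.0927e+9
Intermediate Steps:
F = 1/2167 ≈ 0.00046147
(j + F)*(-21160 - 38350) = (-18362 + 1/2167)*(-21160 - 38350) = -39790453/2167*(-59510) = 215266350730/197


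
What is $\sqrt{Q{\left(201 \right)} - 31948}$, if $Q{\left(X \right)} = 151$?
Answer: $3 i \sqrt{3533} \approx 178.32 i$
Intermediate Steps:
$\sqrt{Q{\left(201 \right)} - 31948} = \sqrt{151 - 31948} = \sqrt{-31797} = 3 i \sqrt{3533}$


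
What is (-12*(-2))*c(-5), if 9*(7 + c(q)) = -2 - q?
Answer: -160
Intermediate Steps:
c(q) = -65/9 - q/9 (c(q) = -7 + (-2 - q)/9 = -7 + (-2/9 - q/9) = -65/9 - q/9)
(-12*(-2))*c(-5) = (-12*(-2))*(-65/9 - 1/9*(-5)) = 24*(-65/9 + 5/9) = 24*(-20/3) = -160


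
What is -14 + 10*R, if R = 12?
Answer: 106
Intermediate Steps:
-14 + 10*R = -14 + 10*12 = -14 + 120 = 106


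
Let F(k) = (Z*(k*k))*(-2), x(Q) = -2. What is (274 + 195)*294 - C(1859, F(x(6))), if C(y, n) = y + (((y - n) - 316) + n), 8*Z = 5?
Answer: 134484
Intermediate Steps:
Z = 5/8 (Z = (1/8)*5 = 5/8 ≈ 0.62500)
F(k) = -5*k**2/4 (F(k) = (5*(k*k)/8)*(-2) = (5*k**2/8)*(-2) = -5*k**2/4)
C(y, n) = -316 + 2*y (C(y, n) = y + ((-316 + y - n) + n) = y + (-316 + y) = -316 + 2*y)
(274 + 195)*294 - C(1859, F(x(6))) = (274 + 195)*294 - (-316 + 2*1859) = 469*294 - (-316 + 3718) = 137886 - 1*3402 = 137886 - 3402 = 134484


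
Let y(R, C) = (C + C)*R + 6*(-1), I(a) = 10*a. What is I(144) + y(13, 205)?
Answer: 6764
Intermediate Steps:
y(R, C) = -6 + 2*C*R (y(R, C) = (2*C)*R - 6 = 2*C*R - 6 = -6 + 2*C*R)
I(144) + y(13, 205) = 10*144 + (-6 + 2*205*13) = 1440 + (-6 + 5330) = 1440 + 5324 = 6764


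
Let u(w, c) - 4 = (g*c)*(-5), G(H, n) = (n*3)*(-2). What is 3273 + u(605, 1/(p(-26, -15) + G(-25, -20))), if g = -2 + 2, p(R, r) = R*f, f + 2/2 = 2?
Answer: 3277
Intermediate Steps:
f = 1 (f = -1 + 2 = 1)
p(R, r) = R (p(R, r) = R*1 = R)
G(H, n) = -6*n (G(H, n) = (3*n)*(-2) = -6*n)
g = 0
u(w, c) = 4 (u(w, c) = 4 + (0*c)*(-5) = 4 + 0*(-5) = 4 + 0 = 4)
3273 + u(605, 1/(p(-26, -15) + G(-25, -20))) = 3273 + 4 = 3277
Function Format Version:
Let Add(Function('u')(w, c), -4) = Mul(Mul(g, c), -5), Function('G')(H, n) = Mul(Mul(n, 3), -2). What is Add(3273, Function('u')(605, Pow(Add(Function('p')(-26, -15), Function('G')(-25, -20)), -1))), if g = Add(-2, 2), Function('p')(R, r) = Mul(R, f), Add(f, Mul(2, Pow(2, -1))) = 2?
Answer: 3277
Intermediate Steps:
f = 1 (f = Add(-1, 2) = 1)
Function('p')(R, r) = R (Function('p')(R, r) = Mul(R, 1) = R)
Function('G')(H, n) = Mul(-6, n) (Function('G')(H, n) = Mul(Mul(3, n), -2) = Mul(-6, n))
g = 0
Function('u')(w, c) = 4 (Function('u')(w, c) = Add(4, Mul(Mul(0, c), -5)) = Add(4, Mul(0, -5)) = Add(4, 0) = 4)
Add(3273, Function('u')(605, Pow(Add(Function('p')(-26, -15), Function('G')(-25, -20)), -1))) = Add(3273, 4) = 3277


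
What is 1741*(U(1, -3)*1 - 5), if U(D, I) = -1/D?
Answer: -10446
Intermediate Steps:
1741*(U(1, -3)*1 - 5) = 1741*(-1/1*1 - 5) = 1741*(-1*1*1 - 5) = 1741*(-1*1 - 5) = 1741*(-1 - 5) = 1741*(-6) = -10446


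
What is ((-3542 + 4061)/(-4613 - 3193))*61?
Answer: -10553/2602 ≈ -4.0557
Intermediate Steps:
((-3542 + 4061)/(-4613 - 3193))*61 = (519/(-7806))*61 = (519*(-1/7806))*61 = -173/2602*61 = -10553/2602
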